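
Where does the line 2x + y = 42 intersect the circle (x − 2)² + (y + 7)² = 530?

From the line, y = −2x + 42. Substituting:
5x² − 200x + 1875 = 0  ⟹  x² − 40x + 375 = 0
x = 25 or x = 15, giving (25, −8) and (15, 12).

(15, 12) and (25, −8)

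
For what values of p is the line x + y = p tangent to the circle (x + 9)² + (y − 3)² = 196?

p = −6 ± 14√2

The line touches the circle iff its distance from (−9, 3) is 14:
|1·(−9) + 1·3 − p| / √2 = 14
|p − (−6)| = 14√2.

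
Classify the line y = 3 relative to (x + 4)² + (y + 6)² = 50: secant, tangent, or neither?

neither

Substituting the line into the circle gives x² + 8x + 47 = 0.
Δ = 64 − 188 = −124.
No real roots: the line does not meet the circle.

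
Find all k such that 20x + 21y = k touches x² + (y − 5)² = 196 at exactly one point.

The line touches the circle iff its distance from (0, 5) is 14:
|20·0 + 21·5 − k| / √841 = 14
|k − (105)| = 14·29, so k = 511 or k = −301.

k = −301 or k = 511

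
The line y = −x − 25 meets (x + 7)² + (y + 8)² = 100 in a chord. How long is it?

10√2

The distance from (−7, −8) to the line is 10/√2, and r² = 100.
Half the chord is √(r² − d²) = √(50), so the full chord is 10√2.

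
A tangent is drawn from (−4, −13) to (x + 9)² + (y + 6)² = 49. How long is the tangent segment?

5

With centre O = (−9, −6), |OP|² = 74 and r² = 49.
Power of the point: PT² = |PO|² − r² = 25, so PT = 5.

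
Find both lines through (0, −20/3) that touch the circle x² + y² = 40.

Write the tangent as mx − y + (−20/3 − m·(0)) = 0 and set its distance from the centre to 2√10:
[m·(0) − (20/3)]² = 40(m² + 1)
9m² − 1 = 0, so m = −1/3 or m = 1/3.
With m = −1/3: x + 3y = −20. With m = 1/3: x − 3y = 20.

x + 3y = −20 and x − 3y = 20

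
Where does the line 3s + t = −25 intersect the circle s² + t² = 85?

Substitute t = −3s − 25:
10s² + 150s + 540 = 0  ⟹  s² + 15s + 54 = 0
s = −6 or s = −9, giving (−6, −7) and (−9, 2).

(−9, 2) and (−6, −7)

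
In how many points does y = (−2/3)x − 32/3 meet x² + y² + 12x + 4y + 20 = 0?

Substituting the line into the circle gives 13x² + 212x + 820 = 0.
Δ = 44944 − 42640 = 2304.
Two real roots: the line is a secant.

2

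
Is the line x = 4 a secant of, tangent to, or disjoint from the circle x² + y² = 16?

d² = (1·0 + 0·0 − (4))² = 16; r² = 16.
Since d² = r², the line is tangent.

tangent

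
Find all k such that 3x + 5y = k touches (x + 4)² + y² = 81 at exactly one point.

The line touches the circle iff its distance from (−4, 0) is 9:
|3·(−4) + 5·0 − k| / √34 = 9
|k − (−12)| = 9√34.

k = −12 ± 9√34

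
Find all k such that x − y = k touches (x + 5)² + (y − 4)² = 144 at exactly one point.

For a tangent, require d(centre, line) = r = 12.
|1·(−5) − 1·4 − k| / √2 = 12
|k − (−9)| = 12√2.

k = −9 ± 12√2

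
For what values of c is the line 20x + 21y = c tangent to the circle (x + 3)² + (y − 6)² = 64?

c = −166 or c = 298

Tangency holds when the distance from the centre (−3, 6) to the line equals the radius 8:
|20·(−3) + 21·6 − c| / √841 = 8
|c − (66)| = 8·29, so c = 298 or c = −166.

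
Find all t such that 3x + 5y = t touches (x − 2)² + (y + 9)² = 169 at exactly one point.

Tangency holds when the distance from the centre (2, −9) to the line equals the radius 13:
|3·2 + 5·(−9) − t| / √34 = 13
|t − (−39)| = 13√34.

t = −39 ± 13√34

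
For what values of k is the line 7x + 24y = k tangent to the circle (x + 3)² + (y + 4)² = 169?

The line touches the circle iff its distance from (−3, −4) is 13:
|7·(−3) + 24·(−4) − k| / √625 = 13
|k − (−117)| = 13·25, so k = 208 or k = −442.

k = −442 or k = 208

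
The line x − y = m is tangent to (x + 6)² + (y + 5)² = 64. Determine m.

m = −1 ± 8√2

The line touches the circle iff its distance from (−6, −5) is 8:
|1·(−6) − 1·(−5) − m| / √2 = 8
|m − (−1)| = 8√2.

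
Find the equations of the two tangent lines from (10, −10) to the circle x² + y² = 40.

Let a tangent through (10, −10) have slope m. Its distance from (0, 0) must equal 2√10:
[m·(−10) − (10)]² = 40(m² + 1)
3m² + 10m + 3 = 0, so m = −1/3 or m = −3.
With m = −1/3: x + 3y = −20. With m = −3: 3x + y = 20.

x + 3y = −20 and 3x + y = 20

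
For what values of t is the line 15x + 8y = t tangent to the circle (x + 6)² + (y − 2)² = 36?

t = −176 or t = 28

The line touches the circle iff its distance from (−6, 2) is 6:
|15·(−6) + 8·2 − t| / √289 = 6
|t − (−74)| = 6·17, so t = 28 or t = −176.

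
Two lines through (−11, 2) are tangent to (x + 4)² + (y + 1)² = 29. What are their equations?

5x + 2y = −51 and 2x − 5y = −32

Let a tangent through (−11, 2) have slope m. Its distance from (−4, −1) must equal √29:
(7m − (−3))² = 29(m² + 1)
10m² + 21m − 10 = 0, so m = −5/2 or m = 2/5.
With m = −5/2: 5x + 2y = −51. With m = 2/5: 2x − 5y = −32.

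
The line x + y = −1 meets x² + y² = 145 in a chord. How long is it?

17√2

Centre (0, 0), r² = 145. Perpendicular distance d from centre to line = |1| / √2 = 1/√2.
Chord = 2√(r² − d²) = 2·√(289/2) = 17√2.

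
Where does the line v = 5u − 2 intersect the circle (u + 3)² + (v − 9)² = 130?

Substitute v = 5u − 2:
26u² − 104u = 0  ⟹  u² − 4u = 0
u = 4 or u = 0, giving (4, 18) and (0, −2).

(0, −2) and (4, 18)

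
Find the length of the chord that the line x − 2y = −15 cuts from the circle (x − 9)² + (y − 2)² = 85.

Centre (9, 2), r² = 85. Perpendicular distance d from centre to line = |20| / √5 = 20/√5.
Half the chord is √(r² − d²) = √(5), so the full chord is 2√5.

2√5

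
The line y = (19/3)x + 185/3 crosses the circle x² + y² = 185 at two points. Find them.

(−11, −8) and (−8, 11)

Substitute y = (185 + 19x)/3:
370x² + 7030x + 32560 = 0  ⟹  x² + 19x + 88 = 0
x = −8 or x = −11, giving (−8, 11) and (−11, −8).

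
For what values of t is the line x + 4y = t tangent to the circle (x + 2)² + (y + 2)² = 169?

Tangency holds when the distance from the centre (−2, −2) to the line equals the radius 13:
|1·(−2) + 4·(−2) − t| / √17 = 13
|t − (−10)| = 13√17.

t = −10 ± 13√17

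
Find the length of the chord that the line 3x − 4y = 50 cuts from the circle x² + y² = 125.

Express y = (−50 + 3x)/4 and substitute into the circle:
25x² − 300x + 500 = 0  ⟹  x² − 12x + 20 = 0
x = 10 or x = 2, giving (10, −5) and (2, −11).
|(10, −5) − (2, −11)| = √((8)² + (6)²) = 10.

10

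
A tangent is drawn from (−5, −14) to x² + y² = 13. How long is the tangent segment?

The centre is (0, 0) and r = √13. The square of the distance from P to the centre is 25 + 196 = 221.
By the tangent–radius right angle, tangent length = √(|PO|² − r²) = √208 = 4√13.

4√13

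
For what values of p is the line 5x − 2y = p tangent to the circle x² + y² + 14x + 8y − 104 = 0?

The line touches the circle iff its distance from (−7, −4) is 13:
|5·(−7) − 2·(−4) − p| / √29 = 13
|p − (−27)| = 13√29.

p = −27 ± 13√29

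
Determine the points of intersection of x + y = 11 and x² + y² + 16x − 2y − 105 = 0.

Express y = −x + 11 and substitute into the circle:
2x² − 4x − 6 = 0  ⟹  x² − 2x − 3 = 0
x = 3 or x = −1, giving (3, 8) and (−1, 12).

(−1, 12) and (3, 8)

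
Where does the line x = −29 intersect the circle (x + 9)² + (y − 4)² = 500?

(−29, −6) and (−29, 14)

The line gives x = −29. Substituting into the circle:
y² − 8y − 84 = 0
y = 14 or y = −6, giving (−29, 14) and (−29, −6).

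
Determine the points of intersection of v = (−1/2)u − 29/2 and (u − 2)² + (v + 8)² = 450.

(−19, −5) and (17, −23)

From the line, v = (−29 − u)/2. Substituting:
5u² + 10u − 1615 = 0  ⟹  u² + 2u − 323 = 0
u = 17 or u = −19, giving (17, −23) and (−19, −5).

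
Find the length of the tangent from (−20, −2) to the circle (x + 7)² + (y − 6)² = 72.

√161

Centre (−7, 6), r² = 72. |PO|² = (−13)² + (−8)² = 233.
By the tangent–radius right angle, tangent length = √(|PO|² − r²) = √161.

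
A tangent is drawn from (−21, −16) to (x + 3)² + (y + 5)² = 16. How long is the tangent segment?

√429

The centre is (−3, −5) and r = 4. The square of the distance from P to the centre is 324 + 121 = 445.
The tangent meets the radius at right angles, so tangent² = |PO|² − r² = 445 − 16 = 429.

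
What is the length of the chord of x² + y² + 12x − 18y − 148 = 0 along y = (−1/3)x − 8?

5√10

Express y = (−24 − x)/3 and substitute into the circle:
10x² + 210x + 540 = 0  ⟹  x² + 21x + 54 = 0
x = −3 or x = −18, giving (−3, −7) and (−18, −2).
Chord length = distance between (−3, −7) and (−18, −2) = √250 = 5√10.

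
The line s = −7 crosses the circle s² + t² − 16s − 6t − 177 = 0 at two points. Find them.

The line gives s = −7. Substituting into the circle:
t² − 6t − 16 = 0
t = 8 or t = −2, giving (−7, 8) and (−7, −2).

(−7, −2) and (−7, 8)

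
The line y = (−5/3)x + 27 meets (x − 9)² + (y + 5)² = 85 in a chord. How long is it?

The distance from (9, −5) to the line is 51/√34, and r² = 85.
Half the chord is √(r² − d²) = √(17/2), so the full chord is √34.

√34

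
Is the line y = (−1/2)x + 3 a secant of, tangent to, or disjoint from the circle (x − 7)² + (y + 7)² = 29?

Centre (7, −7), r² = 29. Distance² from centre to line = (−13)²/5 = 169/5.
Since d² > r², the line lies outside the circle.

disjoint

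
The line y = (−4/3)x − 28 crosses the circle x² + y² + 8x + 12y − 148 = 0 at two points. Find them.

Express y = (−84 − 4x)/3 and substitute into the circle:
25x² + 600x + 2700 = 0  ⟹  x² + 24x + 108 = 0
x = −6 or x = −18, giving (−6, −20) and (−18, −4).

(−18, −4) and (−6, −20)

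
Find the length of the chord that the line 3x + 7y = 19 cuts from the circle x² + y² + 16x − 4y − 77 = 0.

Centre (−8, 2), r² = 145. Perpendicular distance d from centre to line = |−29| / √58 = 29/√58.
Chord = 2√(r² − d²) = 2·√(261/2) = 3√58.

3√58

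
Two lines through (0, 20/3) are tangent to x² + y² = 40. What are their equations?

x + 3y = 20 and x − 3y = −20

A line y − (20/3) = m(x − (0)) is tangent when its distance from (0, 0) is 2√10:
(0m − (−20/3))² = 40(m² + 1)
9m² − 1 = 0, so m = −1/3 or m = 1/3.
Through (0, 20/3) these give x + 3y = 20 and x − 3y = −20.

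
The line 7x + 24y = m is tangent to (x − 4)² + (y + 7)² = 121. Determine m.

For a tangent, require d(centre, line) = r = 11.
|7·4 + 24·(−7) − m| / √625 = 11
|m − (−140)| = 11·25, so m = 135 or m = −415.

m = −415 or m = 135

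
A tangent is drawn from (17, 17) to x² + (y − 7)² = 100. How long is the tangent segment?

Centre (0, 7), r² = 100. |PO|² = (17)² + (10)² = 389.
The tangent meets the radius at right angles, so tangent² = |PO|² − r² = 389 − 100 = 289.

17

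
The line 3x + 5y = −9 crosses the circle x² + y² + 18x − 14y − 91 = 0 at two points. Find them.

From the line, y = (−9 − 3x)/5. Substituting:
34x² + 714x − 1564 = 0  ⟹  x² + 21x − 46 = 0
x = 2 or x = −23, giving (2, −3) and (−23, 12).

(−23, 12) and (2, −3)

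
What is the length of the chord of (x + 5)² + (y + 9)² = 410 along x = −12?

Centre (−5, −9), r² = 410. Perpendicular distance d from centre to line = |7| / √1 = 7.
Chord = 2√(r² − d²) = 2·√(361) = 38.

38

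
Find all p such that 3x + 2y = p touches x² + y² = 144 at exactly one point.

p = ±12√13

The line touches the circle iff its distance from (0, 0) is 12:
|3·0 + 2·0 − p| / √13 = 12
|p| = 12√13.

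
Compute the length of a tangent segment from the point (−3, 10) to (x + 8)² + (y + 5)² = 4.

√246

With centre O = (−8, −5), |OP|² = 250 and r² = 4.
By the tangent–radius right angle, tangent length = √(|PO|² − r²) = √246.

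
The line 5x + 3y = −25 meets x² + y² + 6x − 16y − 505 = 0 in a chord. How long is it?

The distance from (−3, 8) to the line is 34/√34, and r² = 578.
Half the chord is √(r² − d²) = √(544), so the full chord is 8√34.

8√34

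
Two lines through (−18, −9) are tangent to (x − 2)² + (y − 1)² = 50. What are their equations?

x − 7y = 45 and x − y = −9

Write the tangent as mx − y + (−9 − m·(−18)) = 0 and set its distance from the centre to 5√2:
(20m − (10))² = 50(m² + 1)
7m² − 8m + 1 = 0, so m = 1/7 or m = 1.
Through (−18, −9) these give x − 7y = 45 and x − y = −9.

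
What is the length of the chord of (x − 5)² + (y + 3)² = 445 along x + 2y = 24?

16√5

Centre (5, −3), r² = 445. Perpendicular distance d from centre to line = |−25| / √5 = 25/√5.
Chord = 2√(r² − d²) = 2·√(320) = 16√5.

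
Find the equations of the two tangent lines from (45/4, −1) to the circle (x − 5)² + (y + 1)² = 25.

4x + 3y = 42 and 4x − 3y = 48

A line y − (−1) = m(x − (45/4)) is tangent when its distance from (5, −1) is 5:
(−25/4m − (0))² = 25(m² + 1)
9m² − 16 = 0, so m = −4/3 or m = 4/3.
Through (45/4, −1) these give 4x + 3y = 42 and 4x − 3y = 48.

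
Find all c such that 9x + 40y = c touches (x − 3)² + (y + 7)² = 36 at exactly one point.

Tangency holds when the distance from the centre (3, −7) to the line equals the radius 6:
|9·3 + 40·(−7) − c| / √1681 = 6
|c − (−253)| = 6·41, so c = −7 or c = −499.

c = −499 or c = −7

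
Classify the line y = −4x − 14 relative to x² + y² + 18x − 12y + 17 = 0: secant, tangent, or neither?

secant

Substituting the line into the circle gives 17x² + 178x + 381 = 0.
Δ = 31684 − 25908 = 5776.
Two real roots: the line is a secant.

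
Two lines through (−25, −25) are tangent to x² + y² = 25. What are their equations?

A line y − (−25) = m(x − (−25)) is tangent when its distance from (0, 0) is 5:
(25m − (25))² = 25(m² + 1)
12m² − 25m + 12 = 0, so m = 4/3 or m = 3/4.
With m = 4/3: 4x − 3y = −25. With m = 3/4: 3x − 4y = 25.

4x − 3y = −25 and 3x − 4y = 25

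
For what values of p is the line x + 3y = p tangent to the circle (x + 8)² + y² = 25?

p = −8 ± 5√10

For a tangent, require d(centre, line) = r = 5.
|1·(−8) + 3·0 − p| / √10 = 5
|p − (−8)| = 5√10.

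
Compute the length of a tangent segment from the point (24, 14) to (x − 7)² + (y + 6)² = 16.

With centre O = (7, −6), |OP|² = 689 and r² = 16.
The tangent meets the radius at right angles, so tangent² = |PO|² − r² = 689 − 16 = 673.

√673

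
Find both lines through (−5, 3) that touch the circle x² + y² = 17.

Let a tangent through (−5, 3) have slope m. Its distance from (0, 0) must equal √17:
(5m − (−3))² = 17(m² + 1)
4m² + 15m − 4 = 0, so m = 1/4 or m = −4.
With m = 1/4: x − 4y = −17. With m = −4: 4x + y = −17.

x − 4y = −17 and 4x + y = −17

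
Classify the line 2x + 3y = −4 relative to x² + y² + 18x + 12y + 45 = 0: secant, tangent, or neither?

neither

Substituting the line into the circle gives 13x² + 106x + 277 = 0.
Discriminant = (106)² − 4·13·(277) = −3168 < 0.
No real roots: the line does not meet the circle.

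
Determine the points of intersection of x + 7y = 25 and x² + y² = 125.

Express y = (25 − x)/7 and substitute into the circle:
50x² − 50x − 5500 = 0  ⟹  x² − x − 110 = 0
x = 11 or x = −10, giving (11, 2) and (−10, 5).

(−10, 5) and (11, 2)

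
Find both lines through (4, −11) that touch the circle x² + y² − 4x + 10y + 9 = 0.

2x − y = 19 and x + 2y = −18

Write the tangent as mx − y + (−11 − m·(4)) = 0 and set its distance from the centre to 2√5:
[m·(−2) − (6)]² = 20(m² + 1)
2m² − 3m − 2 = 0, so m = 2 or m = −1/2.
Through (4, −11) these give 2x − y = 19 and x + 2y = −18.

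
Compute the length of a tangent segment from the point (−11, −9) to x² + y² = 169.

With centre O = (0, 0), |OP|² = 202 and r² = 169.
Power of the point: PT² = |PO|² − r² = 33, so PT = √33.

√33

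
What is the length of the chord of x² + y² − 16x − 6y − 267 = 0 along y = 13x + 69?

2√170

The distance from (8, 3) to the line is 170/√170, and r² = 340.
Half the chord is √(r² − d²) = √(170), so the full chord is 2√170.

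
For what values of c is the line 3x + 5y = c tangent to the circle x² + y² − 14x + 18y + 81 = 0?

For a tangent, require d(centre, line) = r = 7.
|3·7 + 5·(−9) − c| / √34 = 7
|c − (−24)| = 7√34.

c = −24 ± 7√34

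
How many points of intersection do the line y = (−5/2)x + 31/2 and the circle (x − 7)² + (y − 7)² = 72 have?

Centre (7, 7), r² = 72. Distance² from centre to line = (18)²/29 = 324/29.
Since d² < r², the line cuts the circle twice.

2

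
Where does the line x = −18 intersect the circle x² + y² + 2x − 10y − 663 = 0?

(−18, −15) and (−18, 25)

The line gives x = −18. Substituting into the circle:
y² − 10y − 375 = 0
y = 25 or y = −15, giving (−18, 25) and (−18, −15).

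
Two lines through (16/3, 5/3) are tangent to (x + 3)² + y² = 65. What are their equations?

7x + 4y = 44 and 8x − y = 41

A line y − (5/3) = m(x − (16/3)) is tangent when its distance from (−3, 0) is √65:
(−25/3m − (−5/3))² = 65(m² + 1)
4m² − 25m − 56 = 0, so m = −7/4 or m = 8.
Through (16/3, 5/3) these give 7x + 4y = 44 and 8x − y = 41.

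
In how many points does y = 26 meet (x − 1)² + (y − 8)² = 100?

Substituting the line into the circle gives x² − 2x + 225 = 0.
Δ = 4 − 900 = −896.
No real roots: the line does not meet the circle.

0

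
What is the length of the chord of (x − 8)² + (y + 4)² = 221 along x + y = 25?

From the line, y = −x + 25. Substituting:
2x² − 74x + 684 = 0  ⟹  x² − 37x + 342 = 0
x = 19 or x = 18, giving (19, 6) and (18, 7).
Chord length = distance between (19, 6) and (18, 7) = √2 = √2.

√2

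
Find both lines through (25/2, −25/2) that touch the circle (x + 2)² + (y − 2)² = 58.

3x + 7y = −50 and 7x + 3y = 50

Let a tangent through (25/2, −25/2) have slope m. Its distance from (−2, 2) must equal √58:
[m·(−29/2) − (29/2)]² = 58(m² + 1)
21m² + 58m + 21 = 0, so m = −3/7 or m = −7/3.
With m = −3/7: 3x + 7y = −50. With m = −7/3: 7x + 3y = 50.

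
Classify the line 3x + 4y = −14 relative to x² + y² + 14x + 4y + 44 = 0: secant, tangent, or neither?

Centre (−7, −2), r² = 9. Distance² from centre to line = (−15)²/25 = 9.
Since d² = r², the line is tangent.

tangent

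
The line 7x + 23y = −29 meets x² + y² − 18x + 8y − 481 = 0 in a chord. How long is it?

34√2

Express y = (−29 − 7x)/23 and substitute into the circle:
578x² − 10404x − 258944 = 0  ⟹  x² − 18x − 448 = 0
x = 32 or x = −14, giving (32, −11) and (−14, 3).
Chord length = distance between (32, −11) and (−14, 3) = √2312 = 34√2.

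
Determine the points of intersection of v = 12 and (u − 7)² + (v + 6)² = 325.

From the line, v = 12. Substituting:
u² − 14u + 48 = 0
u = 8 or u = 6, giving (8, 12) and (6, 12).

(6, 12) and (8, 12)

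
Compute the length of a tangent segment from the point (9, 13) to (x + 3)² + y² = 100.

With centre O = (−3, 0), |OP|² = 313 and r² = 100.
By the tangent–radius right angle, tangent length = √(|PO|² − r²) = √213.

√213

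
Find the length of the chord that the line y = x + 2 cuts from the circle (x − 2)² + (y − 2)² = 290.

Centre (2, 2), r² = 290. Perpendicular distance d from centre to line = |2| / √2 = 2/√2.
Half the chord is √(r² − d²) = √(288), so the full chord is 24√2.

24√2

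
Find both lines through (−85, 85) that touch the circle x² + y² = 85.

7x + 6y = −85 and 6x + 7y = 85

Write the tangent as mx − y + (85 − m·(−85)) = 0 and set its distance from the centre to √85:
[m·(85) − (−85)]² = 85(m² + 1)
42m² + 85m + 42 = 0, so m = −7/6 or m = −6/7.
With m = −7/6: 7x + 6y = −85. With m = −6/7: 6x + 7y = 85.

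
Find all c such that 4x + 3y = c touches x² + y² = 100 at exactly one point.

c = −50 or c = 50

The line touches the circle iff its distance from (0, 0) is 10:
|4·0 + 3·0 − c| / √25 = 10
|c| = 10·5, so c = 50 or c = −50.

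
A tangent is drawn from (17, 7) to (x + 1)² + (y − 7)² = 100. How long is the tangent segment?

The centre is (−1, 7) and r = 10. The square of the distance from P to the centre is 324 + 0 = 324.
By the tangent–radius right angle, tangent length = √(|PO|² − r²) = √224 = 4√14.

4√14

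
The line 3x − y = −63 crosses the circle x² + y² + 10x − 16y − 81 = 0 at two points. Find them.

(−18, 9) and (−16, 15)

Substitute y = 3x + 63:
10x² + 340x + 2880 = 0  ⟹  x² + 34x + 288 = 0
x = −16 or x = −18, giving (−16, 15) and (−18, 9).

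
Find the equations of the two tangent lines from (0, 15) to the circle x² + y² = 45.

A line y − (15) = m(x − (0)) is tangent when its distance from (0, 0) is 3√5:
(0m − (−15))² = 45(m² + 1)
m² − 4 = 0, so m = −2 or m = 2.
Through (0, 15) these give 2x + y = 15 and 2x − y = −15.

2x + y = 15 and 2x − y = −15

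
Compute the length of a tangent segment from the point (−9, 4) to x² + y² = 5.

The centre is (0, 0) and r = √5. The square of the distance from P to the centre is 81 + 16 = 97.
By the tangent–radius right angle, tangent length = √(|PO|² − r²) = √92 = 2√23.

2√23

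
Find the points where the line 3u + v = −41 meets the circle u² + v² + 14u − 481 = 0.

(−20, 19) and (−6, −23)

From the line, v = −3u − 41. Substituting:
10u² + 260u + 1200 = 0  ⟹  u² + 26u + 120 = 0
u = −6 or u = −20, giving (−6, −23) and (−20, 19).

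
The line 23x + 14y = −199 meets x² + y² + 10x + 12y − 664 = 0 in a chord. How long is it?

The distance from (−5, −6) to the line is 0/√725, and r² = 725.
Chord = 2√(r² − d²) = 2·√(725) = 10√29.

10√29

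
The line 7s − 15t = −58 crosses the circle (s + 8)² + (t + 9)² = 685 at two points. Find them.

(−34, −12) and (11, 9)

From the line, t = (58 + 7s)/15. Substituting:
274s² + 6302s − 102476 = 0  ⟹  s² + 23s − 374 = 0
s = 11 or s = −34, giving (11, 9) and (−34, −12).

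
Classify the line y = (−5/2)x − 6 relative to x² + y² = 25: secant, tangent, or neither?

secant

Substituting the line into the circle gives 29x² + 120x + 44 = 0.
Δ = 14400 − 5104 = 9296.
Two real roots: the line is a secant.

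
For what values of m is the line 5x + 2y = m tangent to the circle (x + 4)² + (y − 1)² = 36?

Tangency holds when the distance from the centre (−4, 1) to the line equals the radius 6:
|5·(−4) + 2·1 − m| / √29 = 6
|m − (−18)| = 6√29.

m = −18 ± 6√29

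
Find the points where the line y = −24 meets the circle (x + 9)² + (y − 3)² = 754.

(−14, −24) and (−4, −24)

Substitute y = −24:
x² + 18x + 56 = 0
x = −4 or x = −14, giving (−4, −24) and (−14, −24).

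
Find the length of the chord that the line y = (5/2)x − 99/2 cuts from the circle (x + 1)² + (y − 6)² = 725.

6√29

The distance from (−1, 6) to the line is 116/√29, and r² = 725.
Chord = 2√(r² − d²) = 2·√(261) = 6√29.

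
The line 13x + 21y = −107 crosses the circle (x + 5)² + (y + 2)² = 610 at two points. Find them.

Substitute y = (−107 − 13x)/21:
610x² + 6100x − 253760 = 0  ⟹  x² + 10x − 416 = 0
x = 16 or x = −26, giving (16, −15) and (−26, 11).

(−26, 11) and (16, −15)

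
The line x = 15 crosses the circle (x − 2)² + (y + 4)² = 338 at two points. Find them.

The line gives x = 15. Substituting into the circle:
y² + 8y − 153 = 0
y = 9 or y = −17, giving (15, 9) and (15, −17).

(15, −17) and (15, 9)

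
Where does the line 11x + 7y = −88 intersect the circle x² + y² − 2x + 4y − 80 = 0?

Express y = (−88 − 11x)/7 and substitute into the circle:
170x² + 1530x + 1360 = 0  ⟹  x² + 9x + 8 = 0
x = −1 or x = −8, giving (−1, −11) and (−8, 0).

(−8, 0) and (−1, −11)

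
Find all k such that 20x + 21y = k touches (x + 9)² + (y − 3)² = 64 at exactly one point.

The line touches the circle iff its distance from (−9, 3) is 8:
|20·(−9) + 21·3 − k| / √841 = 8
|k − (−117)| = 8·29, so k = 115 or k = −349.

k = −349 or k = 115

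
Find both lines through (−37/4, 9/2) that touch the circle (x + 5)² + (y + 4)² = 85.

A line y − (9/2) = m(x − (−37/4)) is tangent when its distance from (−5, −4) is √85:
(17/4m − (−17/2))² = 85(m² + 1)
63m² − 68m + 12 = 0, so m = 2/9 or m = 6/7.
With m = 2/9: 2x − 9y = −59. With m = 6/7: 6x − 7y = −87.

2x − 9y = −59 and 6x − 7y = −87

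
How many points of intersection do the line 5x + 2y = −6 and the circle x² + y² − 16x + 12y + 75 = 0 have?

0

Substituting the line into the circle gives 29x² − 124x + 192 = 0.
Discriminant = (−124)² − 4·29·(192) = −6896 < 0.
No real roots: the line does not meet the circle.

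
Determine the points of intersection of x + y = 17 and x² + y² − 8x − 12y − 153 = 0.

Substitute y = −x + 17:
2x² − 30x − 68 = 0  ⟹  x² − 15x − 34 = 0
x = 17 or x = −2, giving (17, 0) and (−2, 19).

(−2, 19) and (17, 0)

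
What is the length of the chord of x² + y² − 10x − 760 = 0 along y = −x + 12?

Express y = −x + 12 and substitute into the circle:
2x² − 34x − 616 = 0  ⟹  x² − 17x − 308 = 0
x = 28 or x = −11, giving (28, −16) and (−11, 23).
Chord length = distance between (28, −16) and (−11, 23) = √3042 = 39√2.

39√2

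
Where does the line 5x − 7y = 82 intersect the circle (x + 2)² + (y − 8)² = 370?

(1, −11) and (15, −1)

From the line, y = (−82 + 5x)/7. Substituting:
74x² − 1184x + 1110 = 0  ⟹  x² − 16x + 15 = 0
x = 15 or x = 1, giving (15, −1) and (1, −11).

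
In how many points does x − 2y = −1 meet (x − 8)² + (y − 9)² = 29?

Centre (8, 9), r² = 29. Distance² from centre to line = (−9)²/5 = 81/5.
Since d² < r², the line cuts the circle twice.

2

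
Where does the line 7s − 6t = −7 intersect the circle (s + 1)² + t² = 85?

From the line, t = (7 + 7s)/6. Substituting:
85s² + 170s − 2975 = 0  ⟹  s² + 2s − 35 = 0
s = 5 or s = −7, giving (5, 7) and (−7, −7).

(−7, −7) and (5, 7)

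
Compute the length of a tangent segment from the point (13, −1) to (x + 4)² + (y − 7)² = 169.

Centre (−4, 7), r² = 169. |PO|² = (17)² + (−8)² = 353.
By the tangent–radius right angle, tangent length = √(|PO|² − r²) = √184 = 2√46.

2√46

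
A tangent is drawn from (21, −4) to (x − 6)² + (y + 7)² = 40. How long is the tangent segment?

Centre (6, −7), r² = 40. |PO|² = (15)² + (3)² = 234.
By the tangent–radius right angle, tangent length = √(|PO|² − r²) = √194.

√194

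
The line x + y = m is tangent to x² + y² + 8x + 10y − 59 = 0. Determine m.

The line touches the circle iff its distance from (−4, −5) is 10:
|1·(−4) + 1·(−5) − m| / √2 = 10
|m − (−9)| = 10√2.

m = −9 ± 10√2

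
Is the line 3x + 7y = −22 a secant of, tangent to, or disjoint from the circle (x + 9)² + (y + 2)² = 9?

secant

Substituting the line into the circle gives 58x² + 930x + 3592 = 0.
Δ = 864900 − 833344 = 31556.
Two real roots: the line is a secant.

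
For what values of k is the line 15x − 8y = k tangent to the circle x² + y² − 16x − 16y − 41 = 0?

k = −165 or k = 277

The line touches the circle iff its distance from (8, 8) is 13:
|15·8 − 8·8 − k| / √289 = 13
|k − (56)| = 13·17, so k = 277 or k = −165.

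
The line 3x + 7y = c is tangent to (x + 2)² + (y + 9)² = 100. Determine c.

For a tangent, require d(centre, line) = r = 10.
|3·(−2) + 7·(−9) − c| / √58 = 10
|c − (−69)| = 10√58.

c = −69 ± 10√58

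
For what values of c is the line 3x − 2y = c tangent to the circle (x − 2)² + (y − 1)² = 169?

c = 4 ± 13√13

The line touches the circle iff its distance from (2, 1) is 13:
|3·2 − 2·1 − c| / √13 = 13
|c − (4)| = 13√13.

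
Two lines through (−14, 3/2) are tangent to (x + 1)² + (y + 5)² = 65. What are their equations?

7x + 4y = −92 and x − 8y = −26

Let a tangent through (−14, 3/2) have slope m. Its distance from (−1, −5) must equal √65:
[m·(13) − (−13/2)]² = 65(m² + 1)
32m² + 52m − 7 = 0, so m = −7/4 or m = 1/8.
Through (−14, 3/2) these give 7x + 4y = −92 and x − 8y = −26.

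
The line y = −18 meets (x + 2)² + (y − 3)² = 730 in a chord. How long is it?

34

Express y = −18 and substitute into the circle:
x² + 4x − 285 = 0
x = 15 or x = −19, giving (15, −18) and (−19, −18).
|(15, −18) − (−19, −18)| = √((34)² + (0)²) = 34.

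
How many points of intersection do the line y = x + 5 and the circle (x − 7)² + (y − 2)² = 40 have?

d² = (1·7 − 1·2 − (−5))²/2 = 50; r² = 40.
Since d² > r², the line lies outside the circle.

0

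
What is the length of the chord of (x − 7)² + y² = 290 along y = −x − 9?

18√2

The distance from (7, 0) to the line is 16/√2, and r² = 290.
Half the chord is √(r² − d²) = √(162), so the full chord is 18√2.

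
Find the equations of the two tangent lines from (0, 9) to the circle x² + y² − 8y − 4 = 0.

x + 2y = 18 and x − 2y = −18

Let a tangent through (0, 9) have slope m. Its distance from (0, 4) must equal 2√5:
[m·(0) − (−5)]² = 20(m² + 1)
4m² − 1 = 0, so m = −1/2 or m = 1/2.
With m = −1/2: x + 2y = 18. With m = 1/2: x − 2y = −18.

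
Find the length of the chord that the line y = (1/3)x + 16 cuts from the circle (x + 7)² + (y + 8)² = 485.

Substitute y = (48 + x)/3:
10x² + 270x + 1260 = 0  ⟹  x² + 27x + 126 = 0
x = −6 or x = −21, giving (−6, 14) and (−21, 9).
|(−6, 14) − (−21, 9)| = √((15)² + (5)²) = 5√10.

5√10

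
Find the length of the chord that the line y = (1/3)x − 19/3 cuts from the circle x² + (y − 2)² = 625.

15√10

Substitute y = (−19 + x)/3:
10x² − 50x − 5000 = 0  ⟹  x² − 5x − 500 = 0
x = 25 or x = −20, giving (25, 2) and (−20, −13).
|(25, 2) − (−20, −13)| = √((45)² + (15)²) = 15√10.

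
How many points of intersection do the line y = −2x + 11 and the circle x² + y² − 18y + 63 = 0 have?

Substituting the line into the circle gives 5x² − 8x − 14 = 0.
Discriminant = (−8)² − 4·5·(−14) = 344 > 0.
Two real roots: the line is a secant.

2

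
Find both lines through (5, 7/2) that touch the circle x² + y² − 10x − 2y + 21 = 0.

x + 2y = 12 and x − 2y = −2

A line y − (7/2) = m(x − (5)) is tangent when its distance from (5, 1) is √5:
[m·(0) − (−5/2)]² = 5(m² + 1)
4m² − 1 = 0, so m = −1/2 or m = 1/2.
With m = −1/2: x + 2y = 12. With m = 1/2: x − 2y = −2.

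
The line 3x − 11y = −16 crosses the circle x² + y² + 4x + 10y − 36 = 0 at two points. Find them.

(−9, −1) and (2, 2)

From the line, y = (16 + 3x)/11. Substituting:
130x² + 910x − 2340 = 0  ⟹  x² + 7x − 18 = 0
x = 2 or x = −9, giving (2, 2) and (−9, −1).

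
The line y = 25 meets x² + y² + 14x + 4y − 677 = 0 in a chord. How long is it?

2

The distance from (−7, −2) to the line is 27, and r² = 730.
Chord = 2√(r² − d²) = 2·√(1) = 2.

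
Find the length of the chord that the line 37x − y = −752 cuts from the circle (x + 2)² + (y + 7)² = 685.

√1370

Express y = 37x + 752 and substitute into the circle:
1370x² + 56170x + 575400 = 0  ⟹  x² + 41x + 420 = 0
x = −20 or x = −21, giving (−20, 12) and (−21, −25).
|(−20, 12) − (−21, −25)| = √((1)² + (37)²) = √1370.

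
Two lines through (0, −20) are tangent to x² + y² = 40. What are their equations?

Write the tangent as mx − y + (−20 − m·(0)) = 0 and set its distance from the centre to 2√10:
[m·(0) − (20)]² = 40(m² + 1)
m² − 9 = 0, so m = 3 or m = −3.
Through (0, −20) these give 3x − y = 20 and 3x + y = −20.

3x − y = 20 and 3x + y = −20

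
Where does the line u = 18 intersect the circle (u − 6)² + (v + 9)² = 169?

The line gives u = 18. Substituting into the circle:
v² + 18v + 56 = 0
v = −4 or v = −14, giving (18, −4) and (18, −14).

(18, −14) and (18, −4)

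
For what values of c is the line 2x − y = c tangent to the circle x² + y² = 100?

The line touches the circle iff its distance from (0, 0) is 10:
|2·0 − 1·0 − c| / √5 = 10
|c| = 10√5.

c = ±10√5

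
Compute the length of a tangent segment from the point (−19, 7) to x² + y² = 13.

√397

Centre (0, 0), r² = 13. |PO|² = (−19)² + (7)² = 410.
Power of the point: PT² = |PO|² − r² = 397, so PT = √397.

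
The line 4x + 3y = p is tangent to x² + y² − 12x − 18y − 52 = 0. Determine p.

The line touches the circle iff its distance from (6, 9) is 13:
|4·6 + 3·9 − p| / √25 = 13
|p − (51)| = 13·5, so p = 116 or p = −14.

p = −14 or p = 116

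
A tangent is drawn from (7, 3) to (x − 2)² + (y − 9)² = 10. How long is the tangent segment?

√51

With centre O = (2, 9), |OP|² = 61 and r² = 10.
By the tangent–radius right angle, tangent length = √(|PO|² − r²) = √51.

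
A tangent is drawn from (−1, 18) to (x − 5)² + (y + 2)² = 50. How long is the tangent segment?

Centre (5, −2), r² = 50. |PO|² = (−6)² + (20)² = 436.
The tangent meets the radius at right angles, so tangent² = |PO|² − r² = 436 − 50 = 386.

√386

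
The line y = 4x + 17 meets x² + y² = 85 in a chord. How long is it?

Express y = 4x + 17 and substitute into the circle:
17x² + 136x + 204 = 0  ⟹  x² + 8x + 12 = 0
x = −2 or x = −6, giving (−2, 9) and (−6, −7).
Chord length = distance between (−2, 9) and (−6, −7) = √272 = 4√17.

4√17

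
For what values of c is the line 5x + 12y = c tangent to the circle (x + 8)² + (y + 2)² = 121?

The line touches the circle iff its distance from (−8, −2) is 11:
|5·(−8) + 12·(−2) − c| / √169 = 11
|c − (−64)| = 11·13, so c = 79 or c = −207.

c = −207 or c = 79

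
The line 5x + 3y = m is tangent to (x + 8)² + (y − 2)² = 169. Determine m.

For a tangent, require d(centre, line) = r = 13.
|5·(−8) + 3·2 − m| / √34 = 13
|m − (−34)| = 13√34.

m = −34 ± 13√34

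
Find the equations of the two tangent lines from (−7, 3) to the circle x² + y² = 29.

5x + 2y = −29 and 2x − 5y = −29

A line y − (3) = m(x − (−7)) is tangent when its distance from (0, 0) is √29:
[m·(7) − (−3)]² = 29(m² + 1)
10m² + 21m − 10 = 0, so m = −5/2 or m = 2/5.
With m = −5/2: 5x + 2y = −29. With m = 2/5: 2x − 5y = −29.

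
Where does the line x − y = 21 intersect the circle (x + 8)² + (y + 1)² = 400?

(4, −17) and (8, −13)

Substitute y = x − 21:
2x² − 24x + 64 = 0  ⟹  x² − 12x + 32 = 0
x = 8 or x = 4, giving (8, −13) and (4, −17).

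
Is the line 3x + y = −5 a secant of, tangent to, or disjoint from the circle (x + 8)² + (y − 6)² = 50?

Centre (−8, 6), r² = 50. Distance² from centre to line = (−13)²/10 = 169/10.
Since d² < r², the line cuts the circle twice.

secant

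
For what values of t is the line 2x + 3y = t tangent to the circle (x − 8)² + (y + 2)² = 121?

t = 10 ± 11√13

The line touches the circle iff its distance from (8, −2) is 11:
|2·8 + 3·(−2) − t| / √13 = 11
|t − (10)| = 11√13.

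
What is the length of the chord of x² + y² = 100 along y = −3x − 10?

6√10

The distance from (0, 0) to the line is 10/√10, and r² = 100.
Chord = 2√(r² − d²) = 2·√(90) = 6√10.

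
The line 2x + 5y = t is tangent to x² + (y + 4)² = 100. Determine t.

The line touches the circle iff its distance from (0, −4) is 10:
|2·0 + 5·(−4) − t| / √29 = 10
|t − (−20)| = 10√29.

t = −20 ± 10√29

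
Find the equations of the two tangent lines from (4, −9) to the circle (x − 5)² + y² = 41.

A line y − (−9) = m(x − (4)) is tangent when its distance from (5, 0) is √41:
[m·(1) − (9)]² = 41(m² + 1)
20m² + 9m − 20 = 0, so m = −5/4 or m = 4/5.
Through (4, −9) these give 5x + 4y = −16 and 4x − 5y = 61.

5x + 4y = −16 and 4x − 5y = 61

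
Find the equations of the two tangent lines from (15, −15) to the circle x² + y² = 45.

x + 2y = −15 and 2x + y = 15

Let a tangent through (15, −15) have slope m. Its distance from (0, 0) must equal 3√5:
[m·(−15) − (15)]² = 45(m² + 1)
2m² + 5m + 2 = 0, so m = −1/2 or m = −2.
With m = −1/2: x + 2y = −15. With m = −2: 2x + y = 15.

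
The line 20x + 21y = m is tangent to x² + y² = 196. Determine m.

Tangency holds when the distance from the centre (0, 0) to the line equals the radius 14:
|20·0 + 21·0 − m| / √841 = 14
|m| = 14·29, so m = 406 or m = −406.

m = −406 or m = 406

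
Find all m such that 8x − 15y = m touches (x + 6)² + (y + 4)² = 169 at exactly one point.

The line touches the circle iff its distance from (−6, −4) is 13:
|8·(−6) − 15·(−4) − m| / √289 = 13
|m − (12)| = 13·17, so m = 233 or m = −209.

m = −209 or m = 233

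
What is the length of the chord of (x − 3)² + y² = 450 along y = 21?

The distance from (3, 0) to the line is 21, and r² = 450.
Chord = 2√(r² − d²) = 2·√(9) = 6.

6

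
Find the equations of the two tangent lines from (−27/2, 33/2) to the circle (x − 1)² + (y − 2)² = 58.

Let a tangent through (−27/2, 33/2) have slope m. Its distance from (1, 2) must equal √58:
(29/2m − (−29/2))² = 58(m² + 1)
21m² + 58m + 21 = 0, so m = −7/3 or m = −3/7.
With m = −7/3: 7x + 3y = −45. With m = −3/7: 3x + 7y = 75.

7x + 3y = −45 and 3x + 7y = 75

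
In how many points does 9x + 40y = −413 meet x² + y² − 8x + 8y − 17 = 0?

Centre (4, −4), r² = 49. Distance² from centre to line = (289)²/1681 = 83521/1681.
Since d² > r², the line lies outside the circle.

0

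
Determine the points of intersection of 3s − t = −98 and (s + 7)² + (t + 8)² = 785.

Substitute t = 3s + 98:
10s² + 650s + 10500 = 0  ⟹  s² + 65s + 1050 = 0
s = −30 or s = −35, giving (−30, 8) and (−35, −7).

(−35, −7) and (−30, 8)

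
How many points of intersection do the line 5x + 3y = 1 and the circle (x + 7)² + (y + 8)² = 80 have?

0

Centre (−7, −8), r² = 80. Distance² from centre to line = (−60)²/34 = 1800/17.
Since d² > r², the line lies outside the circle.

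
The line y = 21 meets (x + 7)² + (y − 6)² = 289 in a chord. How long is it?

Centre (−7, 6), r² = 289. Perpendicular distance d from centre to line = |−15| / √1 = 15.
Chord = 2√(r² − d²) = 2·√(64) = 16.

16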